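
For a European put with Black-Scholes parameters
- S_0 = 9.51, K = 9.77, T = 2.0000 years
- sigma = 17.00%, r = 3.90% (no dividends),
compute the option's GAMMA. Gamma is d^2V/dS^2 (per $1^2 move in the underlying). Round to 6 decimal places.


Answer: Gamma = 0.165107

Derivation:
d1 = 0.3324541998; d2 = 0.0920378942
phi(d1) = 0.3774936881; exp(-qT) = 1.0000000000; exp(-rT) = 0.9249644265
Gamma = exp(-qT) * phi(d1) / (S * sigma * sqrt(T)) = 1.0000000000 * 0.3774936881 / (9.5100 * 0.1700 * 1.4142135624) = 0.165107


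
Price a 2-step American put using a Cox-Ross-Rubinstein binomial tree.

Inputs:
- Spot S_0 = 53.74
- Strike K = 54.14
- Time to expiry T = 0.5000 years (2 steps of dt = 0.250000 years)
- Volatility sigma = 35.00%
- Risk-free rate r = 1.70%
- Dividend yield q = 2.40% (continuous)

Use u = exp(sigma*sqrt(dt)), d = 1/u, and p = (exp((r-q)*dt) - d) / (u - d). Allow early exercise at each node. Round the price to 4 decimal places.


Answer: Price = V(0,0) = 5.0518

Derivation:
dt = T/N = 0.250000
u = exp(sigma*sqrt(dt)) = 1.191246; d = 1/u = 0.839457
p = (exp((r-q)*dt) - d) / (u - d) = 0.451391
Discount per step: exp(-r*dt) = 0.995759
Stock lattice S(k, i) with i counting down-moves:
  k=0: S(0,0) = 53.7400
  k=1: S(1,0) = 64.0176; S(1,1) = 45.1124
  k=2: S(2,0) = 76.2607; S(2,1) = 53.7400; S(2,2) = 37.8699
Terminal payoffs V(N, i) = max(K - S_T, 0):
  V(2,0) = 0.000000; V(2,1) = 0.400000; V(2,2) = 16.270062
Backward induction: V(k, i) = exp(-r*dt) * [p * V(k+1, i) + (1-p) * V(k+1, i+1)]; then take max(V_cont, immediate exercise) for American.
  V(1,0) = exp(-r*dt) * [p*0.000000 + (1-p)*0.400000] = 0.218513; exercise = 0.000000; V(1,0) = max -> 0.218513
  V(1,1) = exp(-r*dt) * [p*0.400000 + (1-p)*16.270062] = 9.067837; exercise = 9.027580; V(1,1) = max -> 9.067837
  V(0,0) = exp(-r*dt) * [p*0.218513 + (1-p)*9.067837] = 5.051815; exercise = 0.400000; V(0,0) = max -> 5.051815


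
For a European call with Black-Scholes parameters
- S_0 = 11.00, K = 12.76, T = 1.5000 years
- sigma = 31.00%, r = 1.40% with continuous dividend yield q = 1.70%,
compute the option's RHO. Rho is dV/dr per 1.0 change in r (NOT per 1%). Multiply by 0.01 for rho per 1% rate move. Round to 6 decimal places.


d1 = -0.2129344202; d2 = -0.5926053303
phi(d1) = 0.3899997945; exp(-qT) = 0.9748223790; exp(-rT) = 0.9792189646
N(d2) = 0.2767226555
Rho = K*T*exp(-rT)*N(d2) = 12.7600 * 1.5000 * 0.9792189646 * 0.2767226555 = 5.186405

Answer: Rho = 5.186405


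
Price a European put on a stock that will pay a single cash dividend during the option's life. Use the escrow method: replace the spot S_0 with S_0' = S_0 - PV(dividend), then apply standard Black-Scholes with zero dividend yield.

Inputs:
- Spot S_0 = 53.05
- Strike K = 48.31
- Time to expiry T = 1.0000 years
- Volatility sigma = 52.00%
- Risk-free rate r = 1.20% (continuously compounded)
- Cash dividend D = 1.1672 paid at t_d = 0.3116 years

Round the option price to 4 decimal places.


Answer: Price = 8.2694

Derivation:
PV(D) = D * exp(-r * t_d) = 1.1672 * 0.99626778 = 1.16284376
S_0' = S_0 - PV(D) = 53.0500 - 1.16284376 = 51.88715624
d1 = (ln(S_0'/K) + (r + sigma^2/2)*T) / (sigma*sqrt(T)) = 0.42044752
d2 = d1 - sigma*sqrt(T) = -0.09955248
exp(-rT) = 0.98807171
N(-d1) = 0.33707928; N(-d2) = 0.53965019
P = K * exp(-rT) * N(-d2) - S_0' * N(-d1) = 48.3100 * 0.98807171 * 0.53965019 - 51.88715624 * 0.33707928 = 8.2694


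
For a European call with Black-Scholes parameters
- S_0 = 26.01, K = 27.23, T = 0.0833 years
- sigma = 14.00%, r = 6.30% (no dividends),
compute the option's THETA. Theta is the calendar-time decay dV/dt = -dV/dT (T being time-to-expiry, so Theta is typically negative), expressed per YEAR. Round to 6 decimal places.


Answer: Theta = -1.810978

Derivation:
d1 = -0.9843478420; d2 = -1.0247542772
phi(d1) = 0.2457577780; exp(-qT) = 1.0000000000; exp(-rT) = 0.9947658462
Theta = -S*exp(-qT)*phi(d1)*sigma/(2*sqrt(T)) - r*K*exp(-rT)*N(d2) + q*S*exp(-qT)*N(d1)
N(d1) = 0.1624722569; N(d2) = 0.1527395727; sqrt(T) = 0.2886173938
Term 1 = -26.0100 * 1.0000000000 * 0.2457577780 * 0.1400 / (2 * 0.2886173938) = -1.5503264738
Term 2 = -0.0630 * 27.2300 * 0.9947658462 * 0.1527395727 = -0.2606517398
Term 3 = 0 (no dividend yield, q = 0)
Theta = -1.5503264738 + (-0.2606517398) + (0.0000000000) = -1.810978


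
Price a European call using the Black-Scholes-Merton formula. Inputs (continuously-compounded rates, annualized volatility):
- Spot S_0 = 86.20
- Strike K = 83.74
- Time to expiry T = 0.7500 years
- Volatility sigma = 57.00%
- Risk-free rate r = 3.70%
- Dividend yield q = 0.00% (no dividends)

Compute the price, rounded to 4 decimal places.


d1 = (ln(S/K) + (r - q + 0.5*sigma^2) * T) / (sigma * sqrt(T)) = 0.36168648
d2 = d1 - sigma * sqrt(T) = -0.13194800
exp(-rT) = 0.97263149; exp(-qT) = 1.00000000
C = S_0 * exp(-qT) * N(d1) - K * exp(-rT) * N(d2)
N(d1) = 0.64120683; N(d2) = 0.44751271
C = 86.2000 * 1.00000000 * 0.64120683 - 83.7400 * 0.97263149 * 0.44751271 = 18.8229

Answer: Price = 18.8229


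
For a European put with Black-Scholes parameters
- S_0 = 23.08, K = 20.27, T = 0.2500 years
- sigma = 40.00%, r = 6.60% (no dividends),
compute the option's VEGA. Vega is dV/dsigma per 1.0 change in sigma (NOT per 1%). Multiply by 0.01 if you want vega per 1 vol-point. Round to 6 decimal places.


Answer: Vega = 3.257900

Derivation:
d1 = 0.8316224059; d2 = 0.6316224059
phi(d1) = 0.2823136912; exp(-qT) = 1.0000000000; exp(-rT) = 0.9836353794
Vega = S * exp(-qT) * phi(d1) * sqrt(T) = 23.0800 * 1.0000000000 * 0.2823136912 * 0.5000000000 = 3.257900


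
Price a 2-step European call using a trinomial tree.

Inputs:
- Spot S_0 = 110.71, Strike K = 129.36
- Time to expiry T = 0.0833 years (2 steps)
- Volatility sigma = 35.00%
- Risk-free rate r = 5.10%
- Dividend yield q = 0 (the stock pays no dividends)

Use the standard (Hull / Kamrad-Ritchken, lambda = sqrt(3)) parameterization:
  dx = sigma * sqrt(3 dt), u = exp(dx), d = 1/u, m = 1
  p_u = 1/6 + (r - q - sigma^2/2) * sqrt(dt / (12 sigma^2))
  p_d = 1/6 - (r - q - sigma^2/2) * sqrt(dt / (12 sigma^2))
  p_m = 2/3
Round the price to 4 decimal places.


dt = T/N = 0.041650; dx = sigma*sqrt(3*dt) = 0.123719
u = exp(dx) = 1.131698; d = 1/u = 0.883628
p_u = 0.164941, p_m = 0.666667, p_d = 0.168392
Discount per step: exp(-r*dt) = 0.997878
Stock lattice S(k, j) with j the centered position index:
  k=0: S(0,+0) = 110.7100
  k=1: S(1,-1) = 97.8265; S(1,+0) = 110.7100; S(1,+1) = 125.2903
  k=2: S(2,-2) = 86.4422; S(2,-1) = 97.8265; S(2,+0) = 110.7100; S(2,+1) = 125.2903; S(2,+2) = 141.7907
Terminal payoffs V(N, j) = max(S_T - K, 0):
  V(2,-2) = 0.000000; V(2,-1) = 0.000000; V(2,+0) = 0.000000; V(2,+1) = 0.000000; V(2,+2) = 12.430702
Backward induction: V(k, j) = exp(-r*dt) * [p_u * V(k+1, j+1) + p_m * V(k+1, j) + p_d * V(k+1, j-1)]
  V(1,-1) = exp(-r*dt) * [p_u*0.000000 + p_m*0.000000 + p_d*0.000000] = 0.000000
  V(1,+0) = exp(-r*dt) * [p_u*0.000000 + p_m*0.000000 + p_d*0.000000] = 0.000000
  V(1,+1) = exp(-r*dt) * [p_u*12.430702 + p_m*0.000000 + p_d*0.000000] = 2.045986
  V(0,+0) = exp(-r*dt) * [p_u*2.045986 + p_m*0.000000 + p_d*0.000000] = 0.336752

Answer: Price = V(0,0) = 0.3368


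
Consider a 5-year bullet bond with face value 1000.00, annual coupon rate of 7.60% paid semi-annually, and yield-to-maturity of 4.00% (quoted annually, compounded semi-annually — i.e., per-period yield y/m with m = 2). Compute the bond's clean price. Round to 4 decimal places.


Coupon per period c = face * coupon_rate / m = 38.000000
Periods per year m = 2; per-period yield y/m = 0.020000
Number of cashflows N = 10
Cashflows (t years, CF_t, discount factor 1/(1+y/m)^(m*t), PV):
  t = 0.5000: CF_t = 38.000000, DF = 0.980392, PV = 37.254902
  t = 1.0000: CF_t = 38.000000, DF = 0.961169, PV = 36.524414
  t = 1.5000: CF_t = 38.000000, DF = 0.942322, PV = 35.808249
  t = 2.0000: CF_t = 38.000000, DF = 0.923845, PV = 35.106126
  t = 2.5000: CF_t = 38.000000, DF = 0.905731, PV = 34.417771
  t = 3.0000: CF_t = 38.000000, DF = 0.887971, PV = 33.742913
  t = 3.5000: CF_t = 38.000000, DF = 0.870560, PV = 33.081287
  t = 4.0000: CF_t = 38.000000, DF = 0.853490, PV = 32.432634
  t = 4.5000: CF_t = 38.000000, DF = 0.836755, PV = 31.796700
  t = 5.0000: CF_t = 1038.000000, DF = 0.820348, PV = 851.521535
Price P = sum_t PV_t = 1161.686530

Answer: Price = 1161.6865


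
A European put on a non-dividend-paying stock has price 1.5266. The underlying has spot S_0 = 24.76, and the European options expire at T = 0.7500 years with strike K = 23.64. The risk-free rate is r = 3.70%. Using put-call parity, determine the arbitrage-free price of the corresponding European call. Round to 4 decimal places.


Answer: Call price = 3.2936

Derivation:
Put-call parity: C - P = S_0 * exp(-qT) - K * exp(-rT).
S_0 * exp(-qT) = 24.7600 * 1.00000000 = 24.76000000
K * exp(-rT) = 23.6400 * 0.97263149 = 22.99300852
C = P + S*exp(-qT) - K*exp(-rT)
C = 1.5266 + 24.76000000 - 22.99300852 = 3.2936


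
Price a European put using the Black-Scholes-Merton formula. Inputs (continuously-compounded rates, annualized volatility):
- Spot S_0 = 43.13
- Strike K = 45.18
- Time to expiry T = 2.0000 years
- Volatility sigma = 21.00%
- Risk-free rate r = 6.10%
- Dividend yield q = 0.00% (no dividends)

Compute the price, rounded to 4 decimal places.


d1 = (ln(S/K) + (r - q + 0.5*sigma^2) * T) / (sigma * sqrt(T)) = 0.40293066
d2 = d1 - sigma * sqrt(T) = 0.10594581
exp(-rT) = 0.88514837; exp(-qT) = 1.00000000
P = K * exp(-rT) * N(-d2) - S_0 * exp(-qT) * N(-d1)
N(-d1) = 0.34349962; N(-d2) = 0.45781267
P = 45.1800 * 0.88514837 * 0.45781267 - 43.1300 * 1.00000000 * 0.34349962 = 3.4932

Answer: Price = 3.4932


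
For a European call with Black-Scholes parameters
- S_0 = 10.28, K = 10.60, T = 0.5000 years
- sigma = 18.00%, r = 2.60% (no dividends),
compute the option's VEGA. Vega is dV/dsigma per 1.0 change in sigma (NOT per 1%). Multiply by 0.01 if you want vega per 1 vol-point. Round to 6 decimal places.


Answer: Vega = 2.891777

Derivation:
d1 = -0.0750612790; d2 = -0.2023404996
phi(d1) = 0.3978200025; exp(-qT) = 1.0000000000; exp(-rT) = 0.9870841350
Vega = S * exp(-qT) * phi(d1) * sqrt(T) = 10.2800 * 1.0000000000 * 0.3978200025 * 0.7071067812 = 2.891777


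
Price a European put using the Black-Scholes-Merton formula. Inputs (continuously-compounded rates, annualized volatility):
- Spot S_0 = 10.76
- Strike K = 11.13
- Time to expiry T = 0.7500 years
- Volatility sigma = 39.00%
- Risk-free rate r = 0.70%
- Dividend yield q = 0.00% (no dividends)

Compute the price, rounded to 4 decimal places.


d1 = (ln(S/K) + (r - q + 0.5*sigma^2) * T) / (sigma * sqrt(T)) = 0.08431946
d2 = d1 - sigma * sqrt(T) = -0.25343045
exp(-rT) = 0.99476376; exp(-qT) = 1.00000000
P = K * exp(-rT) * N(-d2) - S_0 * exp(-qT) * N(-d1)
N(-d1) = 0.46640122; N(-d2) = 0.60003220
P = 11.1300 * 0.99476376 * 0.60003220 - 10.7600 * 1.00000000 * 0.46640122 = 1.6249

Answer: Price = 1.6249


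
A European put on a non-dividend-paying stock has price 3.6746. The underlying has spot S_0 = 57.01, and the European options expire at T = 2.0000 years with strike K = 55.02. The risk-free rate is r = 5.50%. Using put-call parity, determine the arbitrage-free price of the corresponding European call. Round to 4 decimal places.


Put-call parity: C - P = S_0 * exp(-qT) - K * exp(-rT).
S_0 * exp(-qT) = 57.0100 * 1.00000000 = 57.01000000
K * exp(-rT) = 55.0200 * 0.89583414 = 49.28879412
C = P + S*exp(-qT) - K*exp(-rT)
C = 3.6746 + 57.01000000 - 49.28879412 = 11.3958

Answer: Call price = 11.3958


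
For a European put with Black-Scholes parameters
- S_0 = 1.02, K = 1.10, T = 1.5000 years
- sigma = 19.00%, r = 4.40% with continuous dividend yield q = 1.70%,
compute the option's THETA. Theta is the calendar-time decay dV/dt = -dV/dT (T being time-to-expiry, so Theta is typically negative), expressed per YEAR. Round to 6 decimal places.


d1 = -0.0340889579; d2 = -0.2667904835
phi(d1) = 0.3987105509; exp(-qT) = 0.9748223790; exp(-rT) = 0.9361308643
Theta = -S*exp(-qT)*phi(d1)*sigma/(2*sqrt(T)) + r*K*exp(-rT)*N(-d2) - q*S*exp(-qT)*N(-d1)
N(-d1) = 0.5135968932; N(-d2) = 0.6051847591; sqrt(T) = 1.2247448714
Term 1 = -1.0200 * 0.9748223790 * 0.3987105509 * 0.1900 / (2 * 1.2247448714) = -0.0307511503
Term 2 = 0.0440 * 1.1000 * 0.9361308643 * 0.6051847591 = 0.0274201552
Term 3 = -0.0170 * 1.0200 * 0.9748223790 * 0.5135968932 = -0.0086815440
Theta = -0.0307511503 + (0.0274201552) + (-0.0086815440) = -0.012013

Answer: Theta = -0.012013


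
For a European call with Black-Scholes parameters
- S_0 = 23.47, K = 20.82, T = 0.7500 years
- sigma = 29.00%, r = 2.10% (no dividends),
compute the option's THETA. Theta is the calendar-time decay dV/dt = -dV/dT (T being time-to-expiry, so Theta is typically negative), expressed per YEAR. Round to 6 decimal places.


Answer: Theta = -1.540752

Derivation:
d1 = 0.6653322653; d2 = 0.4141848982
phi(d1) = 0.3197320285; exp(-qT) = 1.0000000000; exp(-rT) = 0.9843733826
Theta = -S*exp(-qT)*phi(d1)*sigma/(2*sqrt(T)) - r*K*exp(-rT)*N(d2) + q*S*exp(-qT)*N(d1)
N(d1) = 0.7470810011; N(d2) = 0.6606306496; sqrt(T) = 0.8660254038
Term 1 = -23.4700 * 1.0000000000 * 0.3197320285 * 0.2900 / (2 * 0.8660254038) = -1.2564250979
Term 2 = -0.0210 * 20.8200 * 0.9843733826 * 0.6606306496 = -0.2843273259
Term 3 = 0 (no dividend yield, q = 0)
Theta = -1.2564250979 + (-0.2843273259) + (0.0000000000) = -1.540752


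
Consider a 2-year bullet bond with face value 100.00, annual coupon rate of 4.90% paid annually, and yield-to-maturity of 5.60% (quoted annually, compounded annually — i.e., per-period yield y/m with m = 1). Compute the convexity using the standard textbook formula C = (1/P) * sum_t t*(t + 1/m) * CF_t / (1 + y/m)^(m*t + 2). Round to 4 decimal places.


Answer: Convexity = 5.2119

Derivation:
Coupon per period c = face * coupon_rate / m = 4.900000
Periods per year m = 1; per-period yield y/m = 0.056000
Number of cashflows N = 2
Cashflows (t years, CF_t, discount factor 1/(1+y/m)^(m*t), PV):
  t = 1.0000: CF_t = 4.900000, DF = 0.946970, PV = 4.640152
  t = 2.0000: CF_t = 104.900000, DF = 0.896752, PV = 94.069244
Price P = sum_t PV_t = 98.709395
Convexity numerator sum_t t*(t + 1/m) * CF_t / (1+y/m)^(m*t + 2):
  t = 1.0000: term = 8.322127
  t = 2.0000: term = 506.140472
Convexity = (1/P) * sum = 514.462599 / 98.709395 = 5.211891


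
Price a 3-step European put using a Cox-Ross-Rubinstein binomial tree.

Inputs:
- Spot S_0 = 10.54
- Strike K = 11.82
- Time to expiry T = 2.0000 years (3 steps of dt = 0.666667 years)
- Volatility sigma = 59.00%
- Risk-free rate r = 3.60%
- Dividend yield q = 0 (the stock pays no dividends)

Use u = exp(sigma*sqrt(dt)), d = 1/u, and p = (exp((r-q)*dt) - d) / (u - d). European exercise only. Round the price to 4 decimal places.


Answer: Price = V(0,0) = 3.9427

Derivation:
dt = T/N = 0.666667
u = exp(sigma*sqrt(dt)) = 1.618877; d = 1/u = 0.617712
p = (exp((r-q)*dt) - d) / (u - d) = 0.406105
Discount per step: exp(-r*dt) = 0.976286
Stock lattice S(k, i) with i counting down-moves:
  k=0: S(0,0) = 10.5400
  k=1: S(1,0) = 17.0630; S(1,1) = 6.5107
  k=2: S(2,0) = 27.6229; S(2,1) = 10.5400; S(2,2) = 4.0217
  k=3: S(3,0) = 44.7180; S(3,1) = 17.0630; S(3,2) = 6.5107; S(3,3) = 2.4843
Terminal payoffs V(N, i) = max(K - S_T, 0):
  V(3,0) = 0.000000; V(3,1) = 0.000000; V(3,2) = 5.309316; V(3,3) = 9.335731
Backward induction: V(k, i) = exp(-r*dt) * [p * V(k+1, i) + (1-p) * V(k+1, i+1)].
  V(2,0) = exp(-r*dt) * [p*0.000000 + (1-p)*0.000000] = 0.000000
  V(2,1) = exp(-r*dt) * [p*0.000000 + (1-p)*5.309316] = 3.078401
  V(2,2) = exp(-r*dt) * [p*5.309316 + (1-p)*9.335731] = 7.517969
  V(1,0) = exp(-r*dt) * [p*0.000000 + (1-p)*3.078401] = 1.784891
  V(1,1) = exp(-r*dt) * [p*3.078401 + (1-p)*7.517969] = 5.579510
  V(0,0) = exp(-r*dt) * [p*1.784891 + (1-p)*5.579510] = 3.942726


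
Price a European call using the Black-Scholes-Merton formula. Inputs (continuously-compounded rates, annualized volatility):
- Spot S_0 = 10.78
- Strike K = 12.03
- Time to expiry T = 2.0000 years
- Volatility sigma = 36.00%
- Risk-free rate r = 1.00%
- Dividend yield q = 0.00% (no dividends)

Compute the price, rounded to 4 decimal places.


Answer: Price = 1.7962

Derivation:
d1 = (ln(S/K) + (r - q + 0.5*sigma^2) * T) / (sigma * sqrt(T)) = 0.07834947
d2 = d1 - sigma * sqrt(T) = -0.43076742
exp(-rT) = 0.98019867; exp(-qT) = 1.00000000
C = S_0 * exp(-qT) * N(d1) - K * exp(-rT) * N(d2)
N(d1) = 0.53122496; N(d2) = 0.33331875
C = 10.7800 * 1.00000000 * 0.53122496 - 12.0300 * 0.98019867 * 0.33331875 = 1.7962


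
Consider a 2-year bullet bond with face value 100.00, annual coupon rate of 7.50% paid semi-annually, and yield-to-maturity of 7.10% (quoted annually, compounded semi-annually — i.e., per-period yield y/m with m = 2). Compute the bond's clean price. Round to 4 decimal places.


Answer: Price = 100.7337

Derivation:
Coupon per period c = face * coupon_rate / m = 3.750000
Periods per year m = 2; per-period yield y/m = 0.035500
Number of cashflows N = 4
Cashflows (t years, CF_t, discount factor 1/(1+y/m)^(m*t), PV):
  t = 0.5000: CF_t = 3.750000, DF = 0.965717, PV = 3.621439
  t = 1.0000: CF_t = 3.750000, DF = 0.932609, PV = 3.497285
  t = 1.5000: CF_t = 3.750000, DF = 0.900637, PV = 3.377388
  t = 2.0000: CF_t = 103.750000, DF = 0.869760, PV = 90.237632
Price P = sum_t PV_t = 100.733745


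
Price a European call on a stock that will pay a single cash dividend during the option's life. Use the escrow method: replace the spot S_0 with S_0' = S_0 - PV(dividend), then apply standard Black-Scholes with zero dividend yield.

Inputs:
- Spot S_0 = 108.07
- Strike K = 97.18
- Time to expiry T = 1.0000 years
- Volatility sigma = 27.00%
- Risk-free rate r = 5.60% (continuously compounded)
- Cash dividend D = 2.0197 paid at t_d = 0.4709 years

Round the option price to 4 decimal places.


Answer: Price = 19.2005

Derivation:
PV(D) = D * exp(-r * t_d) = 2.0197 * 0.97397426 = 1.96713582
S_0' = S_0 - PV(D) = 108.0700 - 1.96713582 = 106.10286418
d1 = (ln(S_0'/K) + (r + sigma^2/2)*T) / (sigma*sqrt(T)) = 0.66775597
d2 = d1 - sigma*sqrt(T) = 0.39775597
exp(-rT) = 0.94553914
N(d1) = 0.74785531; N(d2) = 0.65459496
C = S_0' * N(d1) - K * exp(-rT) * N(d2) = 106.10286418 * 0.74785531 - 97.1800 * 0.94553914 * 0.65459496 = 19.2005


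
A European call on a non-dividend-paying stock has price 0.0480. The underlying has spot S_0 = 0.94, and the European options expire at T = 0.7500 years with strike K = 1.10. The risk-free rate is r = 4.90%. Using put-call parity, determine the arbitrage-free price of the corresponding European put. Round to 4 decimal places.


Put-call parity: C - P = S_0 * exp(-qT) - K * exp(-rT).
S_0 * exp(-qT) = 0.9400 * 1.00000000 = 0.94000000
K * exp(-rT) = 1.1000 * 0.96391708 = 1.06030879
P = C - S*exp(-qT) + K*exp(-rT)
P = 0.0480 - 0.94000000 + 1.06030879 = 0.1683

Answer: Put price = 0.1683


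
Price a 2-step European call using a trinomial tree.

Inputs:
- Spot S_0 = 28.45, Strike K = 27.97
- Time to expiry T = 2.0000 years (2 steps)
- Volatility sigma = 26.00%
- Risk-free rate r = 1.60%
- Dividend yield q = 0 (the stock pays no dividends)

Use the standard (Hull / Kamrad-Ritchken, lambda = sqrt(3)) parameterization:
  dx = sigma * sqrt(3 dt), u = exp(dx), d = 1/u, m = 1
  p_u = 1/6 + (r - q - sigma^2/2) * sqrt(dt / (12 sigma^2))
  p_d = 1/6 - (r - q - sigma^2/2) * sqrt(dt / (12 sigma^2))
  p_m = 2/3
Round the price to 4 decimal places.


Answer: Price = V(0,0) = 4.2721

Derivation:
dt = T/N = 1.000000; dx = sigma*sqrt(3*dt) = 0.450333
u = exp(dx) = 1.568835; d = 1/u = 0.637416
p_u = 0.146904, p_m = 0.666667, p_d = 0.186430
Discount per step: exp(-r*dt) = 0.984127
Stock lattice S(k, j) with j the centered position index:
  k=0: S(0,+0) = 28.4500
  k=1: S(1,-1) = 18.1345; S(1,+0) = 28.4500; S(1,+1) = 44.6334
  k=2: S(2,-2) = 11.5592; S(2,-1) = 18.1345; S(2,+0) = 28.4500; S(2,+1) = 44.6334; S(2,+2) = 70.0224
Terminal payoffs V(N, j) = max(S_T - K, 0):
  V(2,-2) = 0.000000; V(2,-1) = 0.000000; V(2,+0) = 0.480000; V(2,+1) = 16.663351; V(2,+2) = 42.052357
Backward induction: V(k, j) = exp(-r*dt) * [p_u * V(k+1, j+1) + p_m * V(k+1, j) + p_d * V(k+1, j-1)]
  V(1,-1) = exp(-r*dt) * [p_u*0.480000 + p_m*0.000000 + p_d*0.000000] = 0.069394
  V(1,+0) = exp(-r*dt) * [p_u*16.663351 + p_m*0.480000 + p_d*0.000000] = 2.723971
  V(1,+1) = exp(-r*dt) * [p_u*42.052357 + p_m*16.663351 + p_d*0.480000] = 17.100223
  V(0,+0) = exp(-r*dt) * [p_u*17.100223 + p_m*2.723971 + p_d*0.069394] = 4.272097


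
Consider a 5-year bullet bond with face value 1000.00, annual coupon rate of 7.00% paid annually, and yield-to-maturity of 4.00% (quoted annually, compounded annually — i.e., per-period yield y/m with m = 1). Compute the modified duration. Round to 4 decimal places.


Answer: Modified duration = 4.2583

Derivation:
Coupon per period c = face * coupon_rate / m = 70.000000
Periods per year m = 1; per-period yield y/m = 0.040000
Number of cashflows N = 5
Cashflows (t years, CF_t, discount factor 1/(1+y/m)^(m*t), PV):
  t = 1.0000: CF_t = 70.000000, DF = 0.961538, PV = 67.307692
  t = 2.0000: CF_t = 70.000000, DF = 0.924556, PV = 64.718935
  t = 3.0000: CF_t = 70.000000, DF = 0.888996, PV = 62.229745
  t = 4.0000: CF_t = 70.000000, DF = 0.854804, PV = 59.836293
  t = 5.0000: CF_t = 1070.000000, DF = 0.821927, PV = 879.462004
Price P = sum_t PV_t = 1133.554670
First compute Macaulay numerator sum_t t * PV_t:
  t * PV_t at t = 1.0000: 67.307692
  t * PV_t at t = 2.0000: 129.437870
  t * PV_t at t = 3.0000: 186.689235
  t * PV_t at t = 4.0000: 239.345173
  t * PV_t at t = 5.0000: 4397.310021
Macaulay duration D = 5020.089992 / 1133.554670 = 4.428626
Modified duration = D / (1 + y/m) = 4.428626 / (1 + 0.040000) = 4.258294


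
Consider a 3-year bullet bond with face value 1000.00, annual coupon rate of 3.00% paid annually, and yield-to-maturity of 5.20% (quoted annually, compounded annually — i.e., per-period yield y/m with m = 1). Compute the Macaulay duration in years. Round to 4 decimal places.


Answer: Macaulay duration = 2.9105 years

Derivation:
Coupon per period c = face * coupon_rate / m = 30.000000
Periods per year m = 1; per-period yield y/m = 0.052000
Number of cashflows N = 3
Cashflows (t years, CF_t, discount factor 1/(1+y/m)^(m*t), PV):
  t = 1.0000: CF_t = 30.000000, DF = 0.950570, PV = 28.517110
  t = 2.0000: CF_t = 30.000000, DF = 0.903584, PV = 27.107519
  t = 3.0000: CF_t = 1030.000000, DF = 0.858920, PV = 884.687733
Price P = sum_t PV_t = 940.312362
Macaulay numerator sum_t t * PV_t:
  t * PV_t at t = 1.0000: 28.517110
  t * PV_t at t = 2.0000: 54.215039
  t * PV_t at t = 3.0000: 2654.063198
Macaulay duration D = (sum_t t * PV_t) / P = 2736.795347 / 940.312362 = 2.910517


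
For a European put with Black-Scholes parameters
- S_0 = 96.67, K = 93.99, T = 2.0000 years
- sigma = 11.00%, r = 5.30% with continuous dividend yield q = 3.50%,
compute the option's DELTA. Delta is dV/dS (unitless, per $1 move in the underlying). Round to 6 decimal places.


Answer: Delta = -0.290993

Derivation:
d1 = 0.4899267941; d2 = 0.3343633022
phi(d1) = 0.3538250613; exp(-qT) = 0.9323938199; exp(-rT) = 0.8994246481
N(-d1) = 0.3120928510
Delta = -exp(-qT) * N(-d1) = -0.9323938199 * 0.3120928510 = -0.290993


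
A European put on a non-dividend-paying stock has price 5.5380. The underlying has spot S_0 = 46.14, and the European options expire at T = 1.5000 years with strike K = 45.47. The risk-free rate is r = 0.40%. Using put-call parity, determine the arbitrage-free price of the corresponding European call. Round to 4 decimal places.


Answer: Call price = 6.4800

Derivation:
Put-call parity: C - P = S_0 * exp(-qT) - K * exp(-rT).
S_0 * exp(-qT) = 46.1400 * 1.00000000 = 46.14000000
K * exp(-rT) = 45.4700 * 0.99401796 = 45.19799683
C = P + S*exp(-qT) - K*exp(-rT)
C = 5.5380 + 46.14000000 - 45.19799683 = 6.4800


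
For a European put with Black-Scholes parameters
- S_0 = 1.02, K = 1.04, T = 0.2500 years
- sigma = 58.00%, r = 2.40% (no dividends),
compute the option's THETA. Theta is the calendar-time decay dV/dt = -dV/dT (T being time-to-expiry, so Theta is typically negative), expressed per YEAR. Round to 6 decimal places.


Answer: Theta = -0.220580

Derivation:
d1 = 0.0987307384; d2 = -0.1912692616
phi(d1) = 0.3970026145; exp(-qT) = 1.0000000000; exp(-rT) = 0.9940179641
Theta = -S*exp(-qT)*phi(d1)*sigma/(2*sqrt(T)) + r*K*exp(-rT)*N(-d2) - q*S*exp(-qT)*N(-d1)
N(-d1) = 0.4606760312; N(-d2) = 0.5758426789; sqrt(T) = 0.5000000000
Term 1 = -1.0200 * 1.0000000000 * 0.3970026145 * 0.5800 / (2 * 0.5000000000) = -0.2348667467
Term 2 = 0.0240 * 1.0400 * 0.9940179641 * 0.5758426789 = 0.0142870533
Term 3 = 0 (no dividend yield, q = 0)
Theta = -0.2348667467 + (0.0142870533) + (0.0000000000) = -0.220580


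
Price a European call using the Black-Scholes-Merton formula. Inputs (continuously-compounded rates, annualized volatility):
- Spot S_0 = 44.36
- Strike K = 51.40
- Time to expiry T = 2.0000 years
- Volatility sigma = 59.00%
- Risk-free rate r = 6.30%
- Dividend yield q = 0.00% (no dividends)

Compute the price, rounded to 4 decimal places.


d1 = (ln(S/K) + (r - q + 0.5*sigma^2) * T) / (sigma * sqrt(T)) = 0.39166524
d2 = d1 - sigma * sqrt(T) = -0.44272077
exp(-rT) = 0.88161485; exp(-qT) = 1.00000000
C = S_0 * exp(-qT) * N(d1) - K * exp(-rT) * N(d2)
N(d1) = 0.65234721; N(d2) = 0.32898386
C = 44.3600 * 1.00000000 * 0.65234721 - 51.4000 * 0.88161485 * 0.32898386 = 14.0302

Answer: Price = 14.0302


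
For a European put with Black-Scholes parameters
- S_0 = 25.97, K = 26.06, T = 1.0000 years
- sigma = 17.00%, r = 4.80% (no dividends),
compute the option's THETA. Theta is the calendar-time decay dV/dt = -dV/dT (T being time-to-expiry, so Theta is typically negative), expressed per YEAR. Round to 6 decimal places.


Answer: Theta = -0.316814

Derivation:
d1 = 0.3470026705; d2 = 0.1770026705
phi(d1) = 0.3756325178; exp(-qT) = 1.0000000000; exp(-rT) = 0.9531337871
Theta = -S*exp(-qT)*phi(d1)*sigma/(2*sqrt(T)) + r*K*exp(-rT)*N(-d2) - q*S*exp(-qT)*N(-d1)
N(-d1) = 0.3642946563; N(-d2) = 0.4297531460; sqrt(T) = 1.0000000000
Term 1 = -25.9700 * 1.0000000000 * 0.3756325178 * 0.1700 / (2 * 1.0000000000) = -0.8291900014
Term 2 = 0.0480 * 26.0600 * 0.9531337871 * 0.4297531460 = 0.5123757632
Term 3 = 0 (no dividend yield, q = 0)
Theta = -0.8291900014 + (0.5123757632) + (0.0000000000) = -0.316814


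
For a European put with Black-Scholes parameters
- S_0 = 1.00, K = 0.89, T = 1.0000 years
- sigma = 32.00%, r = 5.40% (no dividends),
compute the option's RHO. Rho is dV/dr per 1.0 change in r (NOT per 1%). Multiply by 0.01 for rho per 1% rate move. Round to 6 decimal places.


Answer: Rho = -0.299008

Derivation:
d1 = 0.6929181758; d2 = 0.3729181758
phi(d1) = 0.3137978368; exp(-qT) = 1.0000000000; exp(-rT) = 0.9474321065
N(-d2) = 0.3546046720
Rho = -K*T*exp(-rT)*N(-d2) = -0.8900 * 1.0000 * 0.9474321065 * 0.3546046720 = -0.299008


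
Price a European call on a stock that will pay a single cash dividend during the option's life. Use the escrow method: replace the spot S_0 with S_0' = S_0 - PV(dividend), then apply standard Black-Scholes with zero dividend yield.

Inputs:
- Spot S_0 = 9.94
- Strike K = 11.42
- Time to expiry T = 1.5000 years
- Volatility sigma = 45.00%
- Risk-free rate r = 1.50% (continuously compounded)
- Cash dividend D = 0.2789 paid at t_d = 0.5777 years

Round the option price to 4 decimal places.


Answer: Price = 1.5852

Derivation:
PV(D) = D * exp(-r * t_d) = 0.2789 * 0.99137194 = 0.27649363
S_0' = S_0 - PV(D) = 9.9400 - 0.27649363 = 9.66350637
d1 = (ln(S_0'/K) + (r + sigma^2/2)*T) / (sigma*sqrt(T)) = 0.01336397
d2 = d1 - sigma*sqrt(T) = -0.53777122
exp(-rT) = 0.97775124
N(d1) = 0.50533130; N(d2) = 0.29536750
C = S_0' * N(d1) - K * exp(-rT) * N(d2) = 9.66350637 * 0.50533130 - 11.4200 * 0.97775124 * 0.29536750 = 1.5852


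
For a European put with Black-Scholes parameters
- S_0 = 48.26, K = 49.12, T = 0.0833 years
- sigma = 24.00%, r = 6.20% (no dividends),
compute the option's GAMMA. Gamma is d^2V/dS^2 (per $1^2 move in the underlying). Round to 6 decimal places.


Answer: Gamma = 0.118079

Derivation:
d1 = -0.1458040971; d2 = -0.2150722716
phi(d1) = 0.3947242139; exp(-qT) = 1.0000000000; exp(-rT) = 0.9948487136
Gamma = exp(-qT) * phi(d1) / (S * sigma * sqrt(T)) = 1.0000000000 * 0.3947242139 / (48.2600 * 0.2400 * 0.2886173938) = 0.118079


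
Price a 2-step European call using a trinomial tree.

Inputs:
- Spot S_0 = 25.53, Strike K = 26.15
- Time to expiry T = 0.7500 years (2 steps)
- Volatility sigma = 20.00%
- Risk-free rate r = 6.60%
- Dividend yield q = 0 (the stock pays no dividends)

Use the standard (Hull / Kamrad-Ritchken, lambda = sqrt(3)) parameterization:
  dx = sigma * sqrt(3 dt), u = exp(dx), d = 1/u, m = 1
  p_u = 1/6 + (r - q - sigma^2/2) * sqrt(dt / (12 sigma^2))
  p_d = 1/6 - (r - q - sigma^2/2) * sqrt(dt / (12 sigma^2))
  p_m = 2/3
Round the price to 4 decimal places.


dt = T/N = 0.375000; dx = sigma*sqrt(3*dt) = 0.212132
u = exp(dx) = 1.236311; d = 1/u = 0.808858
p_u = 0.207325, p_m = 0.666667, p_d = 0.126008
Discount per step: exp(-r*dt) = 0.975554
Stock lattice S(k, j) with j the centered position index:
  k=0: S(0,+0) = 25.5300
  k=1: S(1,-1) = 20.6501; S(1,+0) = 25.5300; S(1,+1) = 31.5630
  k=2: S(2,-2) = 16.7030; S(2,-1) = 20.6501; S(2,+0) = 25.5300; S(2,+1) = 31.5630; S(2,+2) = 39.0217
Terminal payoffs V(N, j) = max(S_T - K, 0):
  V(2,-2) = 0.000000; V(2,-1) = 0.000000; V(2,+0) = 0.000000; V(2,+1) = 5.413023; V(2,+2) = 12.871716
Backward induction: V(k, j) = exp(-r*dt) * [p_u * V(k+1, j+1) + p_m * V(k+1, j) + p_d * V(k+1, j-1)]
  V(1,-1) = exp(-r*dt) * [p_u*0.000000 + p_m*0.000000 + p_d*0.000000] = 0.000000
  V(1,+0) = exp(-r*dt) * [p_u*5.413023 + p_m*0.000000 + p_d*0.000000] = 1.094822
  V(1,+1) = exp(-r*dt) * [p_u*12.871716 + p_m*5.413023 + p_d*0.000000] = 6.123857
  V(0,+0) = exp(-r*dt) * [p_u*6.123857 + p_m*1.094822 + p_d*0.000000] = 1.950631

Answer: Price = V(0,0) = 1.9506


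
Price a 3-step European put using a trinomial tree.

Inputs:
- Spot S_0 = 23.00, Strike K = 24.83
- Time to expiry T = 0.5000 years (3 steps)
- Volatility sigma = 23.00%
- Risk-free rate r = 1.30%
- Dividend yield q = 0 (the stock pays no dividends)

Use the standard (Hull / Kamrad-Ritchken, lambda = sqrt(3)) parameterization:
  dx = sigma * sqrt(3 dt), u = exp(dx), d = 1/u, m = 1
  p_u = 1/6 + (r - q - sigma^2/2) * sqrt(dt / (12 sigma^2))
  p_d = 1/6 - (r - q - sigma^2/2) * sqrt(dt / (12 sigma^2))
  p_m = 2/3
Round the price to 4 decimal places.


Answer: Price = V(0,0) = 2.5780

Derivation:
dt = T/N = 0.166667; dx = sigma*sqrt(3*dt) = 0.162635
u = exp(dx) = 1.176607; d = 1/u = 0.849902
p_u = 0.159775, p_m = 0.666667, p_d = 0.173558
Discount per step: exp(-r*dt) = 0.997836
Stock lattice S(k, j) with j the centered position index:
  k=0: S(0,+0) = 23.0000
  k=1: S(1,-1) = 19.5477; S(1,+0) = 23.0000; S(1,+1) = 27.0620
  k=2: S(2,-2) = 16.6137; S(2,-1) = 19.5477; S(2,+0) = 23.0000; S(2,+1) = 27.0620; S(2,+2) = 31.8413
  k=3: S(3,-3) = 14.1200; S(3,-2) = 16.6137; S(3,-1) = 19.5477; S(3,+0) = 23.0000; S(3,+1) = 27.0620; S(3,+2) = 31.8413; S(3,+3) = 37.4647
Terminal payoffs V(N, j) = max(K - S_T, 0):
  V(3,-3) = 10.710024; V(3,-2) = 8.216343; V(3,-1) = 5.282260; V(3,+0) = 1.830000; V(3,+1) = 0.000000; V(3,+2) = 0.000000; V(3,+3) = 0.000000
Backward induction: V(k, j) = exp(-r*dt) * [p_u * V(k+1, j+1) + p_m * V(k+1, j) + p_d * V(k+1, j-1)]
  V(2,-2) = exp(-r*dt) * [p_u*5.282260 + p_m*8.216343 + p_d*10.710024] = 8.162644
  V(2,-1) = exp(-r*dt) * [p_u*1.830000 + p_m*5.282260 + p_d*8.216343] = 5.228569
  V(2,+0) = exp(-r*dt) * [p_u*0.000000 + p_m*1.830000 + p_d*5.282260] = 2.132156
  V(2,+1) = exp(-r*dt) * [p_u*0.000000 + p_m*0.000000 + p_d*1.830000] = 0.316924
  V(2,+2) = exp(-r*dt) * [p_u*0.000000 + p_m*0.000000 + p_d*0.000000] = 0.000000
  V(1,-1) = exp(-r*dt) * [p_u*2.132156 + p_m*5.228569 + p_d*8.162644] = 5.231726
  V(1,+0) = exp(-r*dt) * [p_u*0.316924 + p_m*2.132156 + p_d*5.228569] = 2.374386
  V(1,+1) = exp(-r*dt) * [p_u*0.000000 + p_m*0.316924 + p_d*2.132156] = 0.580078
  V(0,+0) = exp(-r*dt) * [p_u*0.580078 + p_m*2.374386 + p_d*5.231726] = 2.578024


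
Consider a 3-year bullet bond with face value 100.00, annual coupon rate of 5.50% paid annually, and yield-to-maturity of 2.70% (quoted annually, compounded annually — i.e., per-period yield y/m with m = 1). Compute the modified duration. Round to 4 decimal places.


Coupon per period c = face * coupon_rate / m = 5.500000
Periods per year m = 1; per-period yield y/m = 0.027000
Number of cashflows N = 3
Cashflows (t years, CF_t, discount factor 1/(1+y/m)^(m*t), PV):
  t = 1.0000: CF_t = 5.500000, DF = 0.973710, PV = 5.355404
  t = 2.0000: CF_t = 5.500000, DF = 0.948111, PV = 5.214610
  t = 3.0000: CF_t = 105.500000, DF = 0.923185, PV = 97.396002
Price P = sum_t PV_t = 107.966015
First compute Macaulay numerator sum_t t * PV_t:
  t * PV_t at t = 1.0000: 5.355404
  t * PV_t at t = 2.0000: 10.429219
  t * PV_t at t = 3.0000: 292.188005
Macaulay duration D = 307.972629 / 107.966015 = 2.852496
Modified duration = D / (1 + y/m) = 2.852496 / (1 + 0.027000) = 2.777503

Answer: Modified duration = 2.7775


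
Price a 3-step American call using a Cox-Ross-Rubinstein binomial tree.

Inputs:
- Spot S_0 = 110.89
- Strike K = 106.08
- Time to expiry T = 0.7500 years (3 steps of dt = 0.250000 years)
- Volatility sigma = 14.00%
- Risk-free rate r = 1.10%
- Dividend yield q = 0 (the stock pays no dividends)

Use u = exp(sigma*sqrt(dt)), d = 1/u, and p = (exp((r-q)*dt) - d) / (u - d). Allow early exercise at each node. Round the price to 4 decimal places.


Answer: Price = V(0,0) = 8.6583

Derivation:
dt = T/N = 0.250000
u = exp(sigma*sqrt(dt)) = 1.072508; d = 1/u = 0.932394
p = (exp((r-q)*dt) - d) / (u - d) = 0.502161
Discount per step: exp(-r*dt) = 0.997254
Stock lattice S(k, i) with i counting down-moves:
  k=0: S(0,0) = 110.8900
  k=1: S(1,0) = 118.9304; S(1,1) = 103.3932
  k=2: S(2,0) = 127.5539; S(2,1) = 110.8900; S(2,2) = 96.4031
  k=3: S(3,0) = 136.8026; S(3,1) = 118.9304; S(3,2) = 103.3932; S(3,3) = 89.8857
Terminal payoffs V(N, i) = max(S_T - K, 0):
  V(3,0) = 30.722560; V(3,1) = 12.850432; V(3,2) = 0.000000; V(3,3) = 0.000000
Backward induction: V(k, i) = exp(-r*dt) * [p * V(k+1, i) + (1-p) * V(k+1, i+1)]; then take max(V_cont, immediate exercise) for American.
  V(2,0) = exp(-r*dt) * [p*30.722560 + (1-p)*12.850432] = 21.765181; exercise = 21.473862; V(2,0) = max -> 21.765181
  V(2,1) = exp(-r*dt) * [p*12.850432 + (1-p)*0.000000] = 6.435264; exercise = 4.810000; V(2,1) = max -> 6.435264
  V(2,2) = exp(-r*dt) * [p*0.000000 + (1-p)*0.000000] = 0.000000; exercise = 0.000000; V(2,2) = max -> 0.000000
  V(1,0) = exp(-r*dt) * [p*21.765181 + (1-p)*6.435264] = 14.094537; exercise = 12.850432; V(1,0) = max -> 14.094537
  V(1,1) = exp(-r*dt) * [p*6.435264 + (1-p)*0.000000] = 3.222664; exercise = 0.000000; V(1,1) = max -> 3.222664
  V(0,0) = exp(-r*dt) * [p*14.094537 + (1-p)*3.222664] = 8.658251; exercise = 4.810000; V(0,0) = max -> 8.658251


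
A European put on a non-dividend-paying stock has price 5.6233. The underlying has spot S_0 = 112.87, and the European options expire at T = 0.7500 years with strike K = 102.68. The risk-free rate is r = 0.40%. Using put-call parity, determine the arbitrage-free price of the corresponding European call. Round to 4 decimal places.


Answer: Call price = 16.1209

Derivation:
Put-call parity: C - P = S_0 * exp(-qT) - K * exp(-rT).
S_0 * exp(-qT) = 112.8700 * 1.00000000 = 112.87000000
K * exp(-rT) = 102.6800 * 0.99700450 = 102.37242160
C = P + S*exp(-qT) - K*exp(-rT)
C = 5.6233 + 112.87000000 - 102.37242160 = 16.1209


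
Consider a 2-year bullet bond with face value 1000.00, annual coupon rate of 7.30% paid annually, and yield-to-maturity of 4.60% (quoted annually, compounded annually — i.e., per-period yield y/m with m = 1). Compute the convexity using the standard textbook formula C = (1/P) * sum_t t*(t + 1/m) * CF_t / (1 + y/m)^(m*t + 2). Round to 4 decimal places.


Answer: Convexity = 5.2410

Derivation:
Coupon per period c = face * coupon_rate / m = 73.000000
Periods per year m = 1; per-period yield y/m = 0.046000
Number of cashflows N = 2
Cashflows (t years, CF_t, discount factor 1/(1+y/m)^(m*t), PV):
  t = 1.0000: CF_t = 73.000000, DF = 0.956023, PV = 69.789675
  t = 2.0000: CF_t = 1073.000000, DF = 0.913980, PV = 980.700401
Price P = sum_t PV_t = 1050.490076
Convexity numerator sum_t t*(t + 1/m) * CF_t / (1+y/m)^(m*t + 2):
  t = 1.0000: term = 127.572716
  t = 2.0000: term = 5378.042553
Convexity = (1/P) * sum = 5505.615270 / 1050.490076 = 5.240997


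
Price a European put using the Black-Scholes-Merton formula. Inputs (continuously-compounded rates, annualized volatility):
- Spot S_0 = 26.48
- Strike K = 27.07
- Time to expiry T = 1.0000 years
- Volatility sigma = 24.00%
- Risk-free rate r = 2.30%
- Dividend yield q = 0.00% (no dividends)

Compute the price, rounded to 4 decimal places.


d1 = (ln(S/K) + (r - q + 0.5*sigma^2) * T) / (sigma * sqrt(T)) = 0.12401511
d2 = d1 - sigma * sqrt(T) = -0.11598489
exp(-rT) = 0.97726248; exp(-qT) = 1.00000000
P = K * exp(-rT) * N(-d2) - S_0 * exp(-qT) * N(-d1)
N(-d1) = 0.45065165; N(-d2) = 0.54616774
P = 27.0700 * 0.97726248 * 0.54616774 - 26.4800 * 1.00000000 * 0.45065165 = 2.5153

Answer: Price = 2.5153


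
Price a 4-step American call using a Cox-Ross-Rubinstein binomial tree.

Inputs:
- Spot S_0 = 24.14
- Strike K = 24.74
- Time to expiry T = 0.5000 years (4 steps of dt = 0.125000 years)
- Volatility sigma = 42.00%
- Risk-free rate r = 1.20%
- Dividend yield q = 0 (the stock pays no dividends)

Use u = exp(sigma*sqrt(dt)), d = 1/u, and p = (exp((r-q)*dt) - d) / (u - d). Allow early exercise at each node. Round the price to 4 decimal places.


dt = T/N = 0.125000
u = exp(sigma*sqrt(dt)) = 1.160084; d = 1/u = 0.862007
p = (exp((r-q)*dt) - d) / (u - d) = 0.467981
Discount per step: exp(-r*dt) = 0.998501
Stock lattice S(k, i) with i counting down-moves:
  k=0: S(0,0) = 24.1400
  k=1: S(1,0) = 28.0044; S(1,1) = 20.8088
  k=2: S(2,0) = 32.4875; S(2,1) = 24.1400; S(2,2) = 17.9374
  k=3: S(3,0) = 37.6882; S(3,1) = 28.0044; S(3,2) = 20.8088; S(3,3) = 15.4621
  k=4: S(4,0) = 43.7215; S(4,1) = 32.4875; S(4,2) = 24.1400; S(4,3) = 17.9374; S(4,4) = 13.3284
Terminal payoffs V(N, i) = max(S_T - K, 0):
  V(4,0) = 18.981497; V(4,1) = 7.747489; V(4,2) = 0.000000; V(4,3) = 0.000000; V(4,4) = 0.000000
Backward induction: V(k, i) = exp(-r*dt) * [p * V(k+1, i) + (1-p) * V(k+1, i+1)]; then take max(V_cont, immediate exercise) for American.
  V(3,0) = exp(-r*dt) * [p*18.981497 + (1-p)*7.747489] = 12.985299; exercise = 12.948217; V(3,0) = max -> 12.985299
  V(3,1) = exp(-r*dt) * [p*7.747489 + (1-p)*0.000000] = 3.620243; exercise = 3.264428; V(3,1) = max -> 3.620243
  V(3,2) = exp(-r*dt) * [p*0.000000 + (1-p)*0.000000] = 0.000000; exercise = 0.000000; V(3,2) = max -> 0.000000
  V(3,3) = exp(-r*dt) * [p*0.000000 + (1-p)*0.000000] = 0.000000; exercise = 0.000000; V(3,3) = max -> 0.000000
  V(2,0) = exp(-r*dt) * [p*12.985299 + (1-p)*3.620243] = 7.990916; exercise = 7.747489; V(2,0) = max -> 7.990916
  V(2,1) = exp(-r*dt) * [p*3.620243 + (1-p)*0.000000] = 1.691666; exercise = 0.000000; V(2,1) = max -> 1.691666
  V(2,2) = exp(-r*dt) * [p*0.000000 + (1-p)*0.000000] = 0.000000; exercise = 0.000000; V(2,2) = max -> 0.000000
  V(1,0) = exp(-r*dt) * [p*7.990916 + (1-p)*1.691666] = 4.632641; exercise = 3.264428; V(1,0) = max -> 4.632641
  V(1,1) = exp(-r*dt) * [p*1.691666 + (1-p)*0.000000] = 0.790481; exercise = 0.000000; V(1,1) = max -> 0.790481
  V(0,0) = exp(-r*dt) * [p*4.632641 + (1-p)*0.790481] = 2.584659; exercise = 0.000000; V(0,0) = max -> 2.584659

Answer: Price = V(0,0) = 2.5847


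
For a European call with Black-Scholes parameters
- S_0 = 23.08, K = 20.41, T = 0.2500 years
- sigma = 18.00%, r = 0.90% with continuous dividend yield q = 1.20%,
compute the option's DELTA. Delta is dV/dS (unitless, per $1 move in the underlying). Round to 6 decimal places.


Answer: Delta = 0.916889

Derivation:
d1 = 1.4026829424; d2 = 1.3126829424
phi(d1) = 0.1491655894; exp(-qT) = 0.9970044955; exp(-rT) = 0.9977525294
N(d1) = 0.9196442970
Delta = exp(-qT) * N(d1) = 0.9970044955 * 0.9196442970 = 0.916889


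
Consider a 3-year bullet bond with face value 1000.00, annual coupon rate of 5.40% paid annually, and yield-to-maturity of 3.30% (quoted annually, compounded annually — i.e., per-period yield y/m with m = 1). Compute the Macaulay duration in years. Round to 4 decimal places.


Coupon per period c = face * coupon_rate / m = 54.000000
Periods per year m = 1; per-period yield y/m = 0.033000
Number of cashflows N = 3
Cashflows (t years, CF_t, discount factor 1/(1+y/m)^(m*t), PV):
  t = 1.0000: CF_t = 54.000000, DF = 0.968054, PV = 52.274927
  t = 2.0000: CF_t = 54.000000, DF = 0.937129, PV = 50.604964
  t = 3.0000: CF_t = 1054.000000, DF = 0.907192, PV = 956.179980
Price P = sum_t PV_t = 1059.059871
Macaulay numerator sum_t t * PV_t:
  t * PV_t at t = 1.0000: 52.274927
  t * PV_t at t = 2.0000: 101.209927
  t * PV_t at t = 3.0000: 2868.539939
Macaulay duration D = (sum_t t * PV_t) / P = 3022.024794 / 1059.059871 = 2.853498

Answer: Macaulay duration = 2.8535 years
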